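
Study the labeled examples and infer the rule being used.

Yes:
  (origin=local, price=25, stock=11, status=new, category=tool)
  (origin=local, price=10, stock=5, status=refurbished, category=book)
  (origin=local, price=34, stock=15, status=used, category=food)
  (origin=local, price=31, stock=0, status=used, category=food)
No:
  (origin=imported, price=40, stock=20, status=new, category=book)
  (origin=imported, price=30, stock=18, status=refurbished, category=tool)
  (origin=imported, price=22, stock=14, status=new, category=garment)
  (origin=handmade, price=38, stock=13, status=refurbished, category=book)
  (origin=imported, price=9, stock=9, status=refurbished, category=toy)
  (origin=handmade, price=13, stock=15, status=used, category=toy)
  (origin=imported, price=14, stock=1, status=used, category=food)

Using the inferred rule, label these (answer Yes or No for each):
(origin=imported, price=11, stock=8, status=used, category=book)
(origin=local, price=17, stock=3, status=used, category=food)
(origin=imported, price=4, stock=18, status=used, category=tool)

No, Yes, No

All 'Yes' examples share one property — origin is local — and every 'No' example lacks it.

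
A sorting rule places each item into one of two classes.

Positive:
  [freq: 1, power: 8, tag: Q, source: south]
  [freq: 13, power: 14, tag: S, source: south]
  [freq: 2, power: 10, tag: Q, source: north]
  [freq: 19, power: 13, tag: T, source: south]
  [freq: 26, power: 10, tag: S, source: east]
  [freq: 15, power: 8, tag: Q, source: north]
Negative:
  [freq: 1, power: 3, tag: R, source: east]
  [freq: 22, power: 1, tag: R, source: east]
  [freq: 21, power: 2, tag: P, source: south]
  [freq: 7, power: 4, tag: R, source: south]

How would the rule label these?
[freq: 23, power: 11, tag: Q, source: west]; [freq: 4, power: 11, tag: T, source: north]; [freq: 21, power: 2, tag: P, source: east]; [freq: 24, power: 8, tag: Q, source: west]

Positive, Positive, Negative, Positive

One predicate separates the groups cleanly: power ≥ 8.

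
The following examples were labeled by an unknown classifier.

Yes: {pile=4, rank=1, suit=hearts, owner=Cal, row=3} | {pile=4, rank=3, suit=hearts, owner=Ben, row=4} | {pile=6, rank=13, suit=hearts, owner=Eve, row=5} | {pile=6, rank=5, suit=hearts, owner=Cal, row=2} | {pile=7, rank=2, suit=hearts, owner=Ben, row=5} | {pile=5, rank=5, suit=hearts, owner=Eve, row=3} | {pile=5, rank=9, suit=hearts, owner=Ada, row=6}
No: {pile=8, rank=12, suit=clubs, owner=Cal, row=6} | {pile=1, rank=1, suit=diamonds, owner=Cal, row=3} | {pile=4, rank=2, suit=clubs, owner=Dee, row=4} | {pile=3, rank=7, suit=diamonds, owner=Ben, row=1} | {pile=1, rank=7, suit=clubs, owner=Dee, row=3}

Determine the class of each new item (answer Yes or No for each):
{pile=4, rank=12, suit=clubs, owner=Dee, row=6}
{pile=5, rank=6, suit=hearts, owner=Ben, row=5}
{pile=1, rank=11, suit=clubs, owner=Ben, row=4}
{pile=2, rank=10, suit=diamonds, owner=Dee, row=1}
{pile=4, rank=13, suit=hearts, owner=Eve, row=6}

No, Yes, No, No, Yes

The pattern is that an item is 'Yes' exactly when: suit is hearts.
{pile=4, rank=12, suit=clubs, owner=Dee, row=6} — suit is clubs, hence No. {pile=5, rank=6, suit=hearts, owner=Ben, row=5} — suit is hearts, hence Yes. {pile=1, rank=11, suit=clubs, owner=Ben, row=4} — suit is clubs, hence No. {pile=2, rank=10, suit=diamonds, owner=Dee, row=1} — suit is diamonds, hence No. {pile=4, rank=13, suit=hearts, owner=Eve, row=6} — suit is hearts, hence Yes.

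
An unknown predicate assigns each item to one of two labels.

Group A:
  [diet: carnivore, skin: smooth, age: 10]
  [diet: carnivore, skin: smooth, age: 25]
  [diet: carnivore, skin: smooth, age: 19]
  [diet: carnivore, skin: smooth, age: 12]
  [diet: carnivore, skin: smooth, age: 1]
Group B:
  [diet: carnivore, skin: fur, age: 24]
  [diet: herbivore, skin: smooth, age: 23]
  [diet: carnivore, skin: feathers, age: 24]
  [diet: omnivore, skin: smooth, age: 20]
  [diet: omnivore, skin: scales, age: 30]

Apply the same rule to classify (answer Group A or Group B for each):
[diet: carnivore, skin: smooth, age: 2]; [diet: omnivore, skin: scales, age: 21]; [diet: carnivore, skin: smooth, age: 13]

Rule: diet is carnivore AND skin is smooth. This holds for each 'Group A' example and fails for each 'Group B' one.
[diet: carnivore, skin: smooth, age: 2] → diet is carnivore, skin is smooth → Group A. [diet: omnivore, skin: scales, age: 21] → diet is omnivore, skin is scales → Group B. [diet: carnivore, skin: smooth, age: 13] → diet is carnivore, skin is smooth → Group A.

Group A, Group B, Group A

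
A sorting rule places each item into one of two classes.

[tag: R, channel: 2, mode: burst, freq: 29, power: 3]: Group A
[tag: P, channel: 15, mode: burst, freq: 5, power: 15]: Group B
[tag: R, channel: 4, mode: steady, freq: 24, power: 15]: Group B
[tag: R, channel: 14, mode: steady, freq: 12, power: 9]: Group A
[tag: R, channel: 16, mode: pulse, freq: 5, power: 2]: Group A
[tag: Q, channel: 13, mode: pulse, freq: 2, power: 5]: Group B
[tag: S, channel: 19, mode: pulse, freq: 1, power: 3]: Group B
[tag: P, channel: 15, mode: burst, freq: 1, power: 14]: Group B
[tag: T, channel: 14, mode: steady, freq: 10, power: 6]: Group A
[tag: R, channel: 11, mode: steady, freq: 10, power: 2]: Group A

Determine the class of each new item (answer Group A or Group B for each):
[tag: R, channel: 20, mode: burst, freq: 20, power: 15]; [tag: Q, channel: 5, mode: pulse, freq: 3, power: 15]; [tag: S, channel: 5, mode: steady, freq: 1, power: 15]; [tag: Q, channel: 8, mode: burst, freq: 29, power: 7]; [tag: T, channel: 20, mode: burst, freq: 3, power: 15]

A rule that fits every label: freq ≥ 5 AND power ≤ 9 — true of each 'Group A' example, false of each 'Group B' one.
Group B: [tag: R, channel: 20, mode: burst, freq: 20, power: 15], since freq = 20, power = 15. Group B: [tag: Q, channel: 5, mode: pulse, freq: 3, power: 15], since freq = 3, power = 15. Group B: [tag: S, channel: 5, mode: steady, freq: 1, power: 15], since freq = 1, power = 15. Group A: [tag: Q, channel: 8, mode: burst, freq: 29, power: 7], since freq = 29, power = 7. Group B: [tag: T, channel: 20, mode: burst, freq: 3, power: 15], since freq = 3, power = 15.

Group B, Group B, Group B, Group A, Group B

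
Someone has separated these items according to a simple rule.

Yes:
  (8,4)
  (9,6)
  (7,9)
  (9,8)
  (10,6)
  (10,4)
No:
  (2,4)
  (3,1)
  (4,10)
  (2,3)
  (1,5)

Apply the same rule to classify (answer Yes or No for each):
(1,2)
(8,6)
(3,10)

No, Yes, No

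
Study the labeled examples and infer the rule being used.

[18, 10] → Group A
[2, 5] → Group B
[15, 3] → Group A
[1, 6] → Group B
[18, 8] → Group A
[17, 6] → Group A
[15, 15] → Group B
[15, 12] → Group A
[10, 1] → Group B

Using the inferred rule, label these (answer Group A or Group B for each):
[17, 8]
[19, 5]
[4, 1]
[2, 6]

The simplest hypothesis consistent with all the labels is: first > second AND sum ≥ 18.
Group A: [17, 8], since 17 > 8, 17+8 = 25. Group A: [19, 5], since 19 > 5, 19+5 = 24. Group B: [4, 1], since 4 > 1, 4+1 = 5. Group B: [2, 6], since 2 < 6, 2+6 = 8.

Group A, Group A, Group B, Group B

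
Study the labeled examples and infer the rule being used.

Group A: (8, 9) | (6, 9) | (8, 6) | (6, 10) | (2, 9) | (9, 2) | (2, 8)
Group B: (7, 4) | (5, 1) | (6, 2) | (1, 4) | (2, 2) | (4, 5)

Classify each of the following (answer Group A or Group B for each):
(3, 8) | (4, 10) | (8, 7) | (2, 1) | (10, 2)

The simplest hypothesis consistent with all the labels is: max ≥ 8.
(3, 8): max 8 — satisfies this, so Group A.
(4, 10): max 10 — satisfies this, so Group A.
(8, 7): max 8 — satisfies this, so Group A.
(2, 1): max 2 — fails this test, so Group B.
(10, 2): max 10 — satisfies this, so Group A.

Group A, Group A, Group A, Group B, Group A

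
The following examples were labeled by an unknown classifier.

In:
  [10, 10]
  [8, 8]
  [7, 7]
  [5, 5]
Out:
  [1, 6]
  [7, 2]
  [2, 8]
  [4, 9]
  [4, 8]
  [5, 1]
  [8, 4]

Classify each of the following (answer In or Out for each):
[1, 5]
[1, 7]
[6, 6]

Out, Out, In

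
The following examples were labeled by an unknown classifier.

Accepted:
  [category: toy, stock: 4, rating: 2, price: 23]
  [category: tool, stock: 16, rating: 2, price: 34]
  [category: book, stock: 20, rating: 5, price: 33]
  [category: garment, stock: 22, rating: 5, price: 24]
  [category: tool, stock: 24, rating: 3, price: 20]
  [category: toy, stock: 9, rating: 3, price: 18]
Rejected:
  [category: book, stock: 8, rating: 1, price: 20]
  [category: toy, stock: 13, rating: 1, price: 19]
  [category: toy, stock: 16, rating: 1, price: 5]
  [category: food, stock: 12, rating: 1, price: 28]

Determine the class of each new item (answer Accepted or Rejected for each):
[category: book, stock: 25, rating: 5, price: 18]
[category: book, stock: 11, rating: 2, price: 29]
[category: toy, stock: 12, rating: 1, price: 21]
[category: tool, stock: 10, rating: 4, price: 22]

One predicate separates the groups cleanly: rating ≥ 2.
[category: book, stock: 25, rating: 5, price: 18]: Accepted (rating = 5).
[category: book, stock: 11, rating: 2, price: 29]: Accepted (rating = 2).
[category: toy, stock: 12, rating: 1, price: 21]: Rejected (rating = 1).
[category: tool, stock: 10, rating: 4, price: 22]: Accepted (rating = 4).

Accepted, Accepted, Rejected, Accepted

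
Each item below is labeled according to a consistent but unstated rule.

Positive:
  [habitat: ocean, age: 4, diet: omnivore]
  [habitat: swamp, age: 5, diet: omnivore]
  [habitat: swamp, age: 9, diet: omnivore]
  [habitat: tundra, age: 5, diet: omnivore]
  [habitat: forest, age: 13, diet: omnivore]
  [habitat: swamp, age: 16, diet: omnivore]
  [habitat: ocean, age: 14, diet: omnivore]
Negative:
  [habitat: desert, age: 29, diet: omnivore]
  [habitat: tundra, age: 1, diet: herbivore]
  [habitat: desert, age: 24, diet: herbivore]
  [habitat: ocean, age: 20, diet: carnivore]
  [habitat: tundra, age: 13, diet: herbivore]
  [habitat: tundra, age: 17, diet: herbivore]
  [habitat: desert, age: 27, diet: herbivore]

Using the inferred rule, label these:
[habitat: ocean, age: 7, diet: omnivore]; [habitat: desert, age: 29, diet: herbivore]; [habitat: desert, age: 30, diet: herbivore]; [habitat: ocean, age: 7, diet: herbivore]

The common property of the 'Positive' items is: diet is omnivore AND age ≤ 16. No 'Negative' item has it.
[habitat: ocean, age: 7, diet: omnivore] — diet is omnivore, age = 7, hence Positive.
[habitat: desert, age: 29, diet: herbivore] — diet is herbivore, age = 29, hence Negative.
[habitat: desert, age: 30, diet: herbivore] — diet is herbivore, age = 30, hence Negative.
[habitat: ocean, age: 7, diet: herbivore] — diet is herbivore, age = 7, hence Negative.

Positive, Negative, Negative, Negative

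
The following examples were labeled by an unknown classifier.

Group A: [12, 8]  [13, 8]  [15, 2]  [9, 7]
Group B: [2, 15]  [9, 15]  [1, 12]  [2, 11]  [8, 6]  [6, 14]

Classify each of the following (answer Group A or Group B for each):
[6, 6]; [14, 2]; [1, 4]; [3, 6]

All 'Group A' examples share one property — first > second AND sum ≥ 16 — and every 'Group B' example lacks it.
[6, 6]: 6 = 6, 6+6 = 12, doesn't match → Group B.
[14, 2]: 14 > 2, 14+2 = 16, matches → Group A.
[1, 4]: 1 < 4, 1+4 = 5, doesn't match → Group B.
[3, 6]: 3 < 6, 3+6 = 9, doesn't match → Group B.

Group B, Group A, Group B, Group B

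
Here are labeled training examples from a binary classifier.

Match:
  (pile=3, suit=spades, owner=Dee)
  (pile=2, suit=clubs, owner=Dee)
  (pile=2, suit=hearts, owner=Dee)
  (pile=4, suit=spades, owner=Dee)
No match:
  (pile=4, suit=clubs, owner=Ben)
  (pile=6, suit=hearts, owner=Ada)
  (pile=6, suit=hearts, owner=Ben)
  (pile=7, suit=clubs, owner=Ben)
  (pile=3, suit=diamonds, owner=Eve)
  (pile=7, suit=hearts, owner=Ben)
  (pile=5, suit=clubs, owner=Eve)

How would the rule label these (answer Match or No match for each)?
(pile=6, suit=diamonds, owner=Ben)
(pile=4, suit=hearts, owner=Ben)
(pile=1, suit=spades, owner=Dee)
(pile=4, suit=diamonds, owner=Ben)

Rule: owner is Dee. This holds for each 'Match' example and fails for each 'No match' one.
(pile=6, suit=diamonds, owner=Ben) — owner is Ben, hence No match. (pile=4, suit=hearts, owner=Ben) — owner is Ben, hence No match. (pile=1, suit=spades, owner=Dee) — owner is Dee, hence Match. (pile=4, suit=diamonds, owner=Ben) — owner is Ben, hence No match.

No match, No match, Match, No match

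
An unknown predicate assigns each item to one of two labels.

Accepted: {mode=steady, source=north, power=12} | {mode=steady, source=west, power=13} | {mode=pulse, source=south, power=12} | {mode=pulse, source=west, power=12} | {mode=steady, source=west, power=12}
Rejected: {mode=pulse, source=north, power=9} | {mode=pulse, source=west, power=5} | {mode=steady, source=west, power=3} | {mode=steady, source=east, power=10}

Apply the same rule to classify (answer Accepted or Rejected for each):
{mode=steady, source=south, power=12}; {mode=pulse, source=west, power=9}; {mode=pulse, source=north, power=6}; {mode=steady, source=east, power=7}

Accepted, Rejected, Rejected, Rejected

The simplest hypothesis consistent with all the labels is: power ≥ 12.
{mode=steady, source=south, power=12}: Accepted (power = 12). {mode=pulse, source=west, power=9}: Rejected (power = 9). {mode=pulse, source=north, power=6}: Rejected (power = 6). {mode=steady, source=east, power=7}: Rejected (power = 7).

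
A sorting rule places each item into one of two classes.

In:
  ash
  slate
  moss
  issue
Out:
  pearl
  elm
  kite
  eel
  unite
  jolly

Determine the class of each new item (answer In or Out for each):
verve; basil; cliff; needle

Checking candidate rules against both groups, what survives is: contains 's'.
verve: no 's', lacks this property → Out.
basil: has 's', fits → In.
cliff: no 's', lacks this property → Out.
needle: no 's', lacks this property → Out.

Out, In, Out, Out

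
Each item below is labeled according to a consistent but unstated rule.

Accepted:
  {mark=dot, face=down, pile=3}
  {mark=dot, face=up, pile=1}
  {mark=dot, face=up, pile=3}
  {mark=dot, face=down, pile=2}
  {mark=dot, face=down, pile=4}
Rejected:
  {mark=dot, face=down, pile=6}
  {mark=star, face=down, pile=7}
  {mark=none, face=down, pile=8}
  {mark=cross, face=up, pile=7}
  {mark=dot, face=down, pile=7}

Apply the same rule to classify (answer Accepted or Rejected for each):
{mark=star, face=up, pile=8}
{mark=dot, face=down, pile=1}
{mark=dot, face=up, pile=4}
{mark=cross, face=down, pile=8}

Rejected, Accepted, Accepted, Rejected

Every 'Accepted' example satisfies: pile ≤ 4. None of the 'Rejected' examples do.
Rejected: {mark=star, face=up, pile=8}, since pile = 8.
Accepted: {mark=dot, face=down, pile=1}, since pile = 1.
Accepted: {mark=dot, face=up, pile=4}, since pile = 4.
Rejected: {mark=cross, face=down, pile=8}, since pile = 8.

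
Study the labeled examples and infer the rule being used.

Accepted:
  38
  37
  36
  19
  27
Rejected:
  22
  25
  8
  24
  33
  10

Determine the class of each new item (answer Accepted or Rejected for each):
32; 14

'Accepted' ⟺ digit sum ≥ 9.

Rejected, Rejected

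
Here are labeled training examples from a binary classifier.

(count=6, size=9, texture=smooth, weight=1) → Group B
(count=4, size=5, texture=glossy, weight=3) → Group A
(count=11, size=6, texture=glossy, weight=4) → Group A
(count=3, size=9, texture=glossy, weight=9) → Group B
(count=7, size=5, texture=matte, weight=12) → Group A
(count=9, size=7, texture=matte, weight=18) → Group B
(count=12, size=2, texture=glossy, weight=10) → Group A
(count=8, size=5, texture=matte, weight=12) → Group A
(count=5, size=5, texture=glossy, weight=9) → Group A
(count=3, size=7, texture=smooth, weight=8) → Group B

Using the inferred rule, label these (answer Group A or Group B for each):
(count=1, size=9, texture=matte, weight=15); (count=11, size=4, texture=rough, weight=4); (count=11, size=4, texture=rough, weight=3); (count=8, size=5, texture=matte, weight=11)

The simplest hypothesis consistent with all the labels is: size ≤ 6.
(count=1, size=9, texture=matte, weight=15) → size = 9 → Group B.
(count=11, size=4, texture=rough, weight=4) → size = 4 → Group A.
(count=11, size=4, texture=rough, weight=3) → size = 4 → Group A.
(count=8, size=5, texture=matte, weight=11) → size = 5 → Group A.

Group B, Group A, Group A, Group A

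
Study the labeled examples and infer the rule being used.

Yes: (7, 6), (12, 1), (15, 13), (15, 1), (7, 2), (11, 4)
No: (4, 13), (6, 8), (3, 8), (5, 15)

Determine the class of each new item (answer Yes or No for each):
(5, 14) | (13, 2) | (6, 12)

A rule that fits every label: first > second — true of each 'Yes' example, false of each 'No' one.
(5, 14) — 5 < 14, hence No. (13, 2) — 13 > 2, hence Yes. (6, 12) — 6 < 12, hence No.

No, Yes, No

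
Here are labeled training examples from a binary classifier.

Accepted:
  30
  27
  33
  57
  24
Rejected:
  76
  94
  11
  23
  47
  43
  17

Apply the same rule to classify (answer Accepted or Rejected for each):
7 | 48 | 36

Rejected, Accepted, Accepted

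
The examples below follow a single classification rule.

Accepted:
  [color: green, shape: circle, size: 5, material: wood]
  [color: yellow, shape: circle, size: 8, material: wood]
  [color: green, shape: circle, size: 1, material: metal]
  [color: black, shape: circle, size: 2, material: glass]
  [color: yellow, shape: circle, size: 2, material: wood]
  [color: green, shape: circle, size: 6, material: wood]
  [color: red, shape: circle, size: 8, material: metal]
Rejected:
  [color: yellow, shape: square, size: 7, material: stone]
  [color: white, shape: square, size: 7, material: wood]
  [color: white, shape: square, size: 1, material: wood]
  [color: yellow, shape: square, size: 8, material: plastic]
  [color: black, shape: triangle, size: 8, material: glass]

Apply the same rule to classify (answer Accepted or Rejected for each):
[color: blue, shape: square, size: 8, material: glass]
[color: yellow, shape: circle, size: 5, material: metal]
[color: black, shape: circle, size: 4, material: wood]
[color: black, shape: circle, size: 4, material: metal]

A rule that fits every label: shape is circle — true of each 'Accepted' example, false of each 'Rejected' one.
[color: blue, shape: square, size: 8, material: glass] — shape is square, hence Rejected. [color: yellow, shape: circle, size: 5, material: metal] — shape is circle, hence Accepted. [color: black, shape: circle, size: 4, material: wood] — shape is circle, hence Accepted. [color: black, shape: circle, size: 4, material: metal] — shape is circle, hence Accepted.

Rejected, Accepted, Accepted, Accepted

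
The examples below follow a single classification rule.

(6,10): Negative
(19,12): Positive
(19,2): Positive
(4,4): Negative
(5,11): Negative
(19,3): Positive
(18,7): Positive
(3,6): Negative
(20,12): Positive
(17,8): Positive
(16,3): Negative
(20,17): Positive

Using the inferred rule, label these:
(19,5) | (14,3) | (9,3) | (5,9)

Positive, Negative, Negative, Negative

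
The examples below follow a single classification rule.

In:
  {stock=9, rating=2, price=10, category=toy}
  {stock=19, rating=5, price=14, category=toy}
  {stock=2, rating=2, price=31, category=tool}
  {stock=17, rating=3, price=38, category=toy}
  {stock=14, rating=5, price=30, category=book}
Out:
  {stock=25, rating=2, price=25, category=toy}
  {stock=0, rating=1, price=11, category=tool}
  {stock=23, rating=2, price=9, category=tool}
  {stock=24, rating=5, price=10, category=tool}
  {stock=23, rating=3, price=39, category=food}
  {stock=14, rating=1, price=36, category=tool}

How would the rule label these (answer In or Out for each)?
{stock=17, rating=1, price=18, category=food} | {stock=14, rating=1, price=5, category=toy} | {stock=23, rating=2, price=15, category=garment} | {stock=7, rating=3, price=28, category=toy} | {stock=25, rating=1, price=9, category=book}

Out, Out, Out, In, Out

The rule appears to be: stock ≤ 19 AND rating ≥ 2.
{stock=17, rating=1, price=18, category=food}: Out (stock = 17, rating = 1).
{stock=14, rating=1, price=5, category=toy}: Out (stock = 14, rating = 1).
{stock=23, rating=2, price=15, category=garment}: Out (stock = 23, rating = 2).
{stock=7, rating=3, price=28, category=toy}: In (stock = 7, rating = 3).
{stock=25, rating=1, price=9, category=book}: Out (stock = 25, rating = 1).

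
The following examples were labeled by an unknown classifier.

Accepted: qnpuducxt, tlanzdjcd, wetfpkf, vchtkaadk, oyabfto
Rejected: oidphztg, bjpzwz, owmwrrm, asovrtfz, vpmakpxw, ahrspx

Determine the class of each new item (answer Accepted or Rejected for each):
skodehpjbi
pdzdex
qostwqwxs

'Accepted' ⟺ odd length AND contains 't'.
skodehpjbi: length 10, no 't' — does not satisfy this, so Rejected. pdzdex: length 6, no 't' — does not satisfy this, so Rejected. qostwqwxs: length 9, has 't' — satisfies this, so Accepted.

Rejected, Rejected, Accepted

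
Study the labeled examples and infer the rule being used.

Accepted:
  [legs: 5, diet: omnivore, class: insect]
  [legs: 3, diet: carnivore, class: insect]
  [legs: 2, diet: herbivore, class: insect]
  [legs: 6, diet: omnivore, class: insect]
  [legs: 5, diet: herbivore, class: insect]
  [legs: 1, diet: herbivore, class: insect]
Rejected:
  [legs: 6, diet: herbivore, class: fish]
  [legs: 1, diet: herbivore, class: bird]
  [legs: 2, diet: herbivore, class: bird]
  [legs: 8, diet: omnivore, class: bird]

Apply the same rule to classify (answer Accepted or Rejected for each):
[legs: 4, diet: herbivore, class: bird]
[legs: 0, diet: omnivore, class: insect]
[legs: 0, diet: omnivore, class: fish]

Rejected, Accepted, Rejected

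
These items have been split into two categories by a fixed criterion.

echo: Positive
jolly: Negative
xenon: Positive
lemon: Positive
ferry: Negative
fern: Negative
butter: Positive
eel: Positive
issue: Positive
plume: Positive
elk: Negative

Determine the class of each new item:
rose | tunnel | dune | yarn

Positive, Positive, Positive, Negative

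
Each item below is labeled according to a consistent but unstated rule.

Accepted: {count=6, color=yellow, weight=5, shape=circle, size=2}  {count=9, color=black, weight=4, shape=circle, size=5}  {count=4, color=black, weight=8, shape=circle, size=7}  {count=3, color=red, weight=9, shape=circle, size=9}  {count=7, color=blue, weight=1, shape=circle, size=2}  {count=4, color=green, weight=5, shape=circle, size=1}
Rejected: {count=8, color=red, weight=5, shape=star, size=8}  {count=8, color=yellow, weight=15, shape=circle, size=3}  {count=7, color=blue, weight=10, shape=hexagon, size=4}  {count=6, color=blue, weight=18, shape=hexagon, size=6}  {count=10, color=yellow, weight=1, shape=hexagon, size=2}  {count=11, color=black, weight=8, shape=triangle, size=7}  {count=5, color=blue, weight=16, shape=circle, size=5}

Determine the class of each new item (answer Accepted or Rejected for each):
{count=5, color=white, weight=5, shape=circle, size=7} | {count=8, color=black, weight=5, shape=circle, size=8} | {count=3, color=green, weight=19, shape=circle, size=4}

Accepted, Accepted, Rejected

A rule that fits every label: shape is circle AND weight ≤ 9 — true of each 'Accepted' example, false of each 'Rejected' one.
{count=5, color=white, weight=5, shape=circle, size=7} — shape is circle, weight = 5, hence Accepted. {count=8, color=black, weight=5, shape=circle, size=8} — shape is circle, weight = 5, hence Accepted. {count=3, color=green, weight=19, shape=circle, size=4} — shape is circle, weight = 19, hence Rejected.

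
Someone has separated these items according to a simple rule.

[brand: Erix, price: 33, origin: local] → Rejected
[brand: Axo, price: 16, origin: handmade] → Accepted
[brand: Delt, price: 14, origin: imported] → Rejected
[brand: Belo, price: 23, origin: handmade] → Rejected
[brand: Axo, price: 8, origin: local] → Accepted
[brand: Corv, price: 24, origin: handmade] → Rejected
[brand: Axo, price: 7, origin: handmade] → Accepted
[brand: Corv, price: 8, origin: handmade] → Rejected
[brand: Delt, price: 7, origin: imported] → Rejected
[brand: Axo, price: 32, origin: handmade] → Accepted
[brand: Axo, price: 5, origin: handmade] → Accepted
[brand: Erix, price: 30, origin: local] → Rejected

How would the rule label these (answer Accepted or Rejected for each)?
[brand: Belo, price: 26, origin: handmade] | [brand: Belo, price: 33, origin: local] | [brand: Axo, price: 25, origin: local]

Rejected, Rejected, Accepted

'Accepted' ⟺ brand is Axo.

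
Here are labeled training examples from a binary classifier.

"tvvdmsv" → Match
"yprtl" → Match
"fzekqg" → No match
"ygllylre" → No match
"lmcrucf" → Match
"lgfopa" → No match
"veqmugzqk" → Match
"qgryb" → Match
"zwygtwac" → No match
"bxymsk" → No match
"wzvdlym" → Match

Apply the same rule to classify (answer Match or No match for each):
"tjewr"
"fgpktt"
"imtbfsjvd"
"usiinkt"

The classifier is using: odd length.

Match, No match, Match, Match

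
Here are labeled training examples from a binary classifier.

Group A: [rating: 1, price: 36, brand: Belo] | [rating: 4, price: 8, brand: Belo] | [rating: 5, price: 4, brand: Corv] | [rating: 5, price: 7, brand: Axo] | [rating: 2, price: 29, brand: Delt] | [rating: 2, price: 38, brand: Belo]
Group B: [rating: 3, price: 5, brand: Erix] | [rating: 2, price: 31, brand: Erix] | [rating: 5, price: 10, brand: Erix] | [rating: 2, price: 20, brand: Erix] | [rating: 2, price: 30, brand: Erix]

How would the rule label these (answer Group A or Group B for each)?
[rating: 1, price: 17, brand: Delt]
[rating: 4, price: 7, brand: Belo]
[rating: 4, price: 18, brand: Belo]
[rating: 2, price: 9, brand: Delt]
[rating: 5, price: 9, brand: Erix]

Group A, Group A, Group A, Group A, Group B

The classifier is using: brand is not Erix.
[rating: 1, price: 17, brand: Delt] → brand is Delt → Group A.
[rating: 4, price: 7, brand: Belo] → brand is Belo → Group A.
[rating: 4, price: 18, brand: Belo] → brand is Belo → Group A.
[rating: 2, price: 9, brand: Delt] → brand is Delt → Group A.
[rating: 5, price: 9, brand: Erix] → brand is Erix → Group B.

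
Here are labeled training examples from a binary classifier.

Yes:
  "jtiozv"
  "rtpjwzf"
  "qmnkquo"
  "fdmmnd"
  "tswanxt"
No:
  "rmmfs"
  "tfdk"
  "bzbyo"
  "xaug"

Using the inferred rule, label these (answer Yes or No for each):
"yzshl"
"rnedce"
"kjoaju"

The classifier is using: length ≥ 6.

No, Yes, Yes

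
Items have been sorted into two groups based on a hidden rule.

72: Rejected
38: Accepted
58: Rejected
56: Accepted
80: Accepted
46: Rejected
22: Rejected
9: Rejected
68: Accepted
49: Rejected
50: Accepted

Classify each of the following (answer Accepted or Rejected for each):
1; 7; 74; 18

Rejected, Rejected, Accepted, Rejected

Rule: ≡ 2 (mod 3). This holds for each 'Accepted' example and fails for each 'Rejected' one.
Rejected: 1, since 1 mod 3 = 1. Rejected: 7, since 7 mod 3 = 1. Accepted: 74, since 74 mod 3 = 2. Rejected: 18, since 18 mod 3 = 0.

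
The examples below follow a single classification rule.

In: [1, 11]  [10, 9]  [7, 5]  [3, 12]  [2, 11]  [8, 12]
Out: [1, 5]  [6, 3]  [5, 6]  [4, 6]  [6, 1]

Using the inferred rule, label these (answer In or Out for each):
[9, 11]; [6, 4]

In, Out

One predicate separates the groups cleanly: sum ≥ 12.
In: [9, 11], since 9+11 = 20. Out: [6, 4], since 6+4 = 10.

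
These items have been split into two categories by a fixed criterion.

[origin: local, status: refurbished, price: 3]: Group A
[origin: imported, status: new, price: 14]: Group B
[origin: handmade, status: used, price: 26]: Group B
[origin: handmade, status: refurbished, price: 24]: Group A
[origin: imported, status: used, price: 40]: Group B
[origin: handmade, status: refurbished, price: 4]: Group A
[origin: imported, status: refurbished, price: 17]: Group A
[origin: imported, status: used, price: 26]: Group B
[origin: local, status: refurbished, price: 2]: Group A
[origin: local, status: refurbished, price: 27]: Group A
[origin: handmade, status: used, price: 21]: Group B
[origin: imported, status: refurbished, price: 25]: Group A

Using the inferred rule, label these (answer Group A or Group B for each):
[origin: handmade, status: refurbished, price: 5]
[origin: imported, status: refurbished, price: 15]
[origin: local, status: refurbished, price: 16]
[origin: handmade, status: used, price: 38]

Group A, Group A, Group A, Group B

Rule: status is refurbished. This holds for each 'Group A' example and fails for each 'Group B' one.
[origin: handmade, status: refurbished, price: 5] — status is refurbished, hence Group A. [origin: imported, status: refurbished, price: 15] — status is refurbished, hence Group A. [origin: local, status: refurbished, price: 16] — status is refurbished, hence Group A. [origin: handmade, status: used, price: 38] — status is used, hence Group B.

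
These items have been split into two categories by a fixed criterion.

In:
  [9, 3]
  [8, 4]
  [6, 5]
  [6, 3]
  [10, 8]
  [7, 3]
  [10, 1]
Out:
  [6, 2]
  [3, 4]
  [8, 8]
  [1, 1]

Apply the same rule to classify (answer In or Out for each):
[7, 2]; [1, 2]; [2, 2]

In, Out, Out

The classifier is using: first > second AND sum ≥ 9.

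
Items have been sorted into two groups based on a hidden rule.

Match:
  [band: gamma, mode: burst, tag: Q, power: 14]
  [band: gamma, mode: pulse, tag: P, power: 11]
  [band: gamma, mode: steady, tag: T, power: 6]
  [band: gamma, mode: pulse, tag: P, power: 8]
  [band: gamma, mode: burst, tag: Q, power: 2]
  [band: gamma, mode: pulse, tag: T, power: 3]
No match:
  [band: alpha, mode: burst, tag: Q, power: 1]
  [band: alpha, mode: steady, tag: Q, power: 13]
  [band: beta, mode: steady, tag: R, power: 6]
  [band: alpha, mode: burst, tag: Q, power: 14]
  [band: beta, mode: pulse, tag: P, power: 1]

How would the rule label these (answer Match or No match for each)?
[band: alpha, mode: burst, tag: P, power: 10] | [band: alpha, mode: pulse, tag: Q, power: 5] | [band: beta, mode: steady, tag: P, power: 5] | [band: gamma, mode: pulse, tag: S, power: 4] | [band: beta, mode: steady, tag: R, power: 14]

No match, No match, No match, Match, No match

One predicate separates the groups cleanly: band is gamma.
[band: alpha, mode: burst, tag: P, power: 10] — band is alpha, hence No match. [band: alpha, mode: pulse, tag: Q, power: 5] — band is alpha, hence No match. [band: beta, mode: steady, tag: P, power: 5] — band is beta, hence No match. [band: gamma, mode: pulse, tag: S, power: 4] — band is gamma, hence Match. [band: beta, mode: steady, tag: R, power: 14] — band is beta, hence No match.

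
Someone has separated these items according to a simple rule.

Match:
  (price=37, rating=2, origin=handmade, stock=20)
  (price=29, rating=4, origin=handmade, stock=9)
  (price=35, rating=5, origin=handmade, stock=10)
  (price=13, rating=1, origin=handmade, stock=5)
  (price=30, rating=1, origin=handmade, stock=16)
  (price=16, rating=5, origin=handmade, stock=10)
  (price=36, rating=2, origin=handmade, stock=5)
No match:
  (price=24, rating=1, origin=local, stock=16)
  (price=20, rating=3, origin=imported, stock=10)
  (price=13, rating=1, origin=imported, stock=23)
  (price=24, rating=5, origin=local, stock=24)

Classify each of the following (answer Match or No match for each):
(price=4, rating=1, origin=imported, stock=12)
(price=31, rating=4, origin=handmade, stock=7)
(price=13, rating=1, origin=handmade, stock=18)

The classifier is using: origin is handmade.
No match: (price=4, rating=1, origin=imported, stock=12), since origin is imported. Match: (price=31, rating=4, origin=handmade, stock=7), since origin is handmade. Match: (price=13, rating=1, origin=handmade, stock=18), since origin is handmade.

No match, Match, Match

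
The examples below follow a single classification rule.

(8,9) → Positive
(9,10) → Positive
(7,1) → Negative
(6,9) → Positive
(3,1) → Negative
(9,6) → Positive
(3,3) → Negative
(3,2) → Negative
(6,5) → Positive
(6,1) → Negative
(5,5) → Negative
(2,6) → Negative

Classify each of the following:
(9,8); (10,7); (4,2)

Positive, Positive, Negative

The common property of the 'Positive' items is: sum ≥ 11. No 'Negative' item has it.
(9,8): 9+8 = 17 — meets the rule, so Positive. (10,7): 10+7 = 17 — meets the rule, so Positive. (4,2): 4+2 = 6 — fails the rule, so Negative.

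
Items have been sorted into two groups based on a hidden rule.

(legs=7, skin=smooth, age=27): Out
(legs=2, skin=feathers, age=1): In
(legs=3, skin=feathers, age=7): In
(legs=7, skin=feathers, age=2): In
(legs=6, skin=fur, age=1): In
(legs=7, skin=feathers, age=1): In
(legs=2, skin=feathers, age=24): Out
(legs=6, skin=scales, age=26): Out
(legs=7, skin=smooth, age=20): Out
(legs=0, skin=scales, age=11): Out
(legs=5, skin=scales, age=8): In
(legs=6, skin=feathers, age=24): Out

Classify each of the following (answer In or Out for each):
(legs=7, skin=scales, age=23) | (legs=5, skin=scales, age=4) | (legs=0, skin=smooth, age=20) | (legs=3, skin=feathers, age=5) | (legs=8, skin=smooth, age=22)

Out, In, Out, In, Out

All 'In' examples share one property — age ≤ 8 — and every 'Out' example lacks it.
(legs=7, skin=scales, age=23): Out (age = 23).
(legs=5, skin=scales, age=4): In (age = 4).
(legs=0, skin=smooth, age=20): Out (age = 20).
(legs=3, skin=feathers, age=5): In (age = 5).
(legs=8, skin=smooth, age=22): Out (age = 22).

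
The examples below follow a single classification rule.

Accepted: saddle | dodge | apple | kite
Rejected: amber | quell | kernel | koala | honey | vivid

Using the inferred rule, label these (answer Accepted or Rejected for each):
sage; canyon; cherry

The simplest hypothesis consistent with all the labels is: ends with 'e'.
sage — ends with 'e', hence Accepted.
canyon — ends with 'n', hence Rejected.
cherry — ends with 'y', hence Rejected.

Accepted, Rejected, Rejected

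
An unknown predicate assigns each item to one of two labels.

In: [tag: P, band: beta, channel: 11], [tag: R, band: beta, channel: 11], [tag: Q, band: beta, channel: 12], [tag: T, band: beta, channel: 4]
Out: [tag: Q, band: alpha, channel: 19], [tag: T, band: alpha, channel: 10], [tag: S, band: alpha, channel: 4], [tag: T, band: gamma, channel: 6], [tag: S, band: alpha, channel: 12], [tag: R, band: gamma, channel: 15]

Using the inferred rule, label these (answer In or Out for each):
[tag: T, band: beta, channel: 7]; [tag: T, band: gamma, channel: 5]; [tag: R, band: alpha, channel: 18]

In, Out, Out

Looking at the examples, the only property every 'In' case has and every 'Out' case lacks is: band is beta.
[tag: T, band: beta, channel: 7]: In (band is beta).
[tag: T, band: gamma, channel: 5]: Out (band is gamma).
[tag: R, band: alpha, channel: 18]: Out (band is alpha).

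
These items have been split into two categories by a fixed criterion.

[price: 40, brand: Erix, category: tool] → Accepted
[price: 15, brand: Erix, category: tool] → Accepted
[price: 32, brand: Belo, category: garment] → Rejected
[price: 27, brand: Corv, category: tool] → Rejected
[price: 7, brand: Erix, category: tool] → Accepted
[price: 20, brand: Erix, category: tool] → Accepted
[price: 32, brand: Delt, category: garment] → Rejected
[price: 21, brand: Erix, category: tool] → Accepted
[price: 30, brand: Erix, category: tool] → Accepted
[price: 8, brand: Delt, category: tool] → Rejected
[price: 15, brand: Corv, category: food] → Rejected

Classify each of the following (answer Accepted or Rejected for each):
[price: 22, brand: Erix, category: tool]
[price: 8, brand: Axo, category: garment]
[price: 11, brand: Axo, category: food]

One predicate separates the groups cleanly: brand is Erix.
[price: 22, brand: Erix, category: tool]: Accepted (brand is Erix). [price: 8, brand: Axo, category: garment]: Rejected (brand is Axo). [price: 11, brand: Axo, category: food]: Rejected (brand is Axo).

Accepted, Rejected, Rejected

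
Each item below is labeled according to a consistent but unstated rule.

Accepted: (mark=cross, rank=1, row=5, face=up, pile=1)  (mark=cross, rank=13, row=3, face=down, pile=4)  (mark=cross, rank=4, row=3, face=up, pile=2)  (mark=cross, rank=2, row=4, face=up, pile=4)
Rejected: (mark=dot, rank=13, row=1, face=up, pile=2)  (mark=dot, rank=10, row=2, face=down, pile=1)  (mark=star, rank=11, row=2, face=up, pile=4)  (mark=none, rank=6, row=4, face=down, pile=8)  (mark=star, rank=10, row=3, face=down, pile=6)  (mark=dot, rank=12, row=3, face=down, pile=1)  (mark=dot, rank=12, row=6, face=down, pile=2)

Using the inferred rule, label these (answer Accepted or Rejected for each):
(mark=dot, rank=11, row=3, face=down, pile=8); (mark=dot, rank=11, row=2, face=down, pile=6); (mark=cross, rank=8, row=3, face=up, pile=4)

A rule that fits every label: mark is cross — true of each 'Accepted' example, false of each 'Rejected' one.
(mark=dot, rank=11, row=3, face=down, pile=8): Rejected (mark is dot).
(mark=dot, rank=11, row=2, face=down, pile=6): Rejected (mark is dot).
(mark=cross, rank=8, row=3, face=up, pile=4): Accepted (mark is cross).

Rejected, Rejected, Accepted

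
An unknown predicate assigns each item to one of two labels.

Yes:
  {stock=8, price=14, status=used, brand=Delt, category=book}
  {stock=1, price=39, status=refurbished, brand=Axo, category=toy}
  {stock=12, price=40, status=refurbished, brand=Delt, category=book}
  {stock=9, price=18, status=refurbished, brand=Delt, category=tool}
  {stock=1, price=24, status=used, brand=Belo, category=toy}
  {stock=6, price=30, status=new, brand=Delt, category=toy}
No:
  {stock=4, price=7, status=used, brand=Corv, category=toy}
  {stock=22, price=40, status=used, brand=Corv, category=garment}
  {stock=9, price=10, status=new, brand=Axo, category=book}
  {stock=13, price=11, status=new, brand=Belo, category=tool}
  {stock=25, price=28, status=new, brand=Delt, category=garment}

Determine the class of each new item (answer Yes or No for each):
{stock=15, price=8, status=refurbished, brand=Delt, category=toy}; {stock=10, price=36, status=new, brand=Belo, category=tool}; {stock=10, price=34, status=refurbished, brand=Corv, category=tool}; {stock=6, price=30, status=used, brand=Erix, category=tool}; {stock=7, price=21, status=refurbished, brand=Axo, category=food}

No, Yes, Yes, Yes, Yes

All 'Yes' examples share one property — stock ≤ 12 AND price ≥ 11 — and every 'No' example lacks it.
{stock=15, price=8, status=refurbished, brand=Delt, category=toy}: stock = 15, price = 8 — doesn't match, so No. {stock=10, price=36, status=new, brand=Belo, category=tool}: stock = 10, price = 36 — fits, so Yes. {stock=10, price=34, status=refurbished, brand=Corv, category=tool}: stock = 10, price = 34 — fits, so Yes. {stock=6, price=30, status=used, brand=Erix, category=tool}: stock = 6, price = 30 — fits, so Yes. {stock=7, price=21, status=refurbished, brand=Axo, category=food}: stock = 7, price = 21 — fits, so Yes.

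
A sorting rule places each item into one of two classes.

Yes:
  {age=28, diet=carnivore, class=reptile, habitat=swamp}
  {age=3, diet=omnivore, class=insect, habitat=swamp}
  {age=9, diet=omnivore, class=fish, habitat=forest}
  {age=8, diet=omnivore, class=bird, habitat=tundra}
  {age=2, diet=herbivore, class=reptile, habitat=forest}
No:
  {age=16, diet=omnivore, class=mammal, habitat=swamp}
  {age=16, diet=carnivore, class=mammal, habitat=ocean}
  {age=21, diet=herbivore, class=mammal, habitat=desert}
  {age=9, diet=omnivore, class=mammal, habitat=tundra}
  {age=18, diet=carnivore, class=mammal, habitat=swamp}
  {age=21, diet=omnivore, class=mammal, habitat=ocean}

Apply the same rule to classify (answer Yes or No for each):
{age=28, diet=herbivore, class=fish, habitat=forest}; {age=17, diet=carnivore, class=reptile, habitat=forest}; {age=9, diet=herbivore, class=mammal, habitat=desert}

Yes, Yes, No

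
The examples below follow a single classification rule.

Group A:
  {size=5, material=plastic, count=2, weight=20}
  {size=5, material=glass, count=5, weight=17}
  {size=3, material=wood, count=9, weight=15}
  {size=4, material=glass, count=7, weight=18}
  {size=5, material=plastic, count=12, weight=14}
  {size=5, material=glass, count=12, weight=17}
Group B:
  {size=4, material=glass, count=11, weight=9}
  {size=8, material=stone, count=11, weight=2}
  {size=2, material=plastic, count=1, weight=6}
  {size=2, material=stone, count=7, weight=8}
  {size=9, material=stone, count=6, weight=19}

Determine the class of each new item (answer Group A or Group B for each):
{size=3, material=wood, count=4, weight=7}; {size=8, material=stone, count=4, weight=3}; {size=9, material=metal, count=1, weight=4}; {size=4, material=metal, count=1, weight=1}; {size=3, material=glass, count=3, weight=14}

Rule: weight ≥ 14 AND size ≤ 5. This holds for each 'Group A' example and fails for each 'Group B' one.
{size=3, material=wood, count=4, weight=7}: weight = 7, size = 3 — fails this test, so Group B. {size=8, material=stone, count=4, weight=3}: weight = 3, size = 8 — fails this test, so Group B. {size=9, material=metal, count=1, weight=4}: weight = 4, size = 9 — fails this test, so Group B. {size=4, material=metal, count=1, weight=1}: weight = 1, size = 4 — fails this test, so Group B. {size=3, material=glass, count=3, weight=14}: weight = 14, size = 3 — passes, so Group A.

Group B, Group B, Group B, Group B, Group A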